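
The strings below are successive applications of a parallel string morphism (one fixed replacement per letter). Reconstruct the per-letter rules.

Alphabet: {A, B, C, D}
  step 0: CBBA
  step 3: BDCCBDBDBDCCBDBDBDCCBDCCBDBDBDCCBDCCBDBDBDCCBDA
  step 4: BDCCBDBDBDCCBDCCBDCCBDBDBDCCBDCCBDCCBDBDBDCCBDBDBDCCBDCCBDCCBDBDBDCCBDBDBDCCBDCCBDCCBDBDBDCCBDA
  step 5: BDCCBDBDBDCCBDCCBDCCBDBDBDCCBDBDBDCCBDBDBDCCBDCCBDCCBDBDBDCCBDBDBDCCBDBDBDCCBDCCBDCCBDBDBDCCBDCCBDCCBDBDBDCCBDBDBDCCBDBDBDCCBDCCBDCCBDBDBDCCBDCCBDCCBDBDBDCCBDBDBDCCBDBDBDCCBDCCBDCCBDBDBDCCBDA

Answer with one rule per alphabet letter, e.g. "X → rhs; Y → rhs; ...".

A->BDA, B->BDC, C->BD, D->C

  step 4 ⇒ step 5: BDCCBDBDBDCCBDCCBDCCBDBDBDCCBDCCBDCCBDBDBDCCBDBDBDCCBDCCBDCCBDBDBDCCBDBDBDCCBDCCBDCCBDBDBDCCBDA ⇒ BDC·C·BD·BD·BDC·C·BDC·C·BDC·C·BD·BD·BDC·C·BD·BD·BDC·C·BD·BD·BDC·C·BDC·C·BDC·C·BD·BD·BDC·C·BD·BD·BDC·C·BD·BD·BDC·C·BDC·C·BDC·C·BD·BD·BDC·C·BDC·C·BDC·C·BD·BD·BDC·C·BD·BD·BDC·C·BD·BD·BDC·C·BDC·C·BDC·C·BD·BD·BDC·C·BDC·C·BDC·C·BD·BD·BDC·C·BD·BD·BDC·C·BD·BD·BDC·C·BDC·C·BDC·C·BD·BD·BDC·C·BDA
    A ↦ BDA
    B ↦ BDC
    C ↦ BD
    D ↦ C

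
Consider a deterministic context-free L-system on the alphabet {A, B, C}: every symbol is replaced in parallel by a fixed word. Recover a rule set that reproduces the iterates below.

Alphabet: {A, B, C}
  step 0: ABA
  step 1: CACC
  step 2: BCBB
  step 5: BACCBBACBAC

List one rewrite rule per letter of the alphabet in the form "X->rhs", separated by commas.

A->C, B->AC, C->B

  step 1 ⇒ step 2: CACC ⇒ B·C·B·B
    A ↦ C
    C ↦ B
  step 0 ⇒ step 1: ABA ⇒ C·AC·C
    B ↦ AC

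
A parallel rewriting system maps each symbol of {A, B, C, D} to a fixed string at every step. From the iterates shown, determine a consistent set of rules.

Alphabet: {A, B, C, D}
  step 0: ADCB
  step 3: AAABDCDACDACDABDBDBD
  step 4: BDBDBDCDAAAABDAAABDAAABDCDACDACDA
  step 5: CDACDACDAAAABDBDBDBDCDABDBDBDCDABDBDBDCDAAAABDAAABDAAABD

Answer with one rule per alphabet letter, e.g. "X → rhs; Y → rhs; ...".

  step 4 ⇒ step 5: BDBDBDCDAAAABDAAABDAAABDCDACDACDA ⇒ CD·A·CD·A·CD·A·AA·A·BD·BD·BD·BD·CD·A·BD·BD·BD·CD·A·BD·BD·BD·CD·A·AA·A·BD·AA·A·BD·AA·A·BD
    A ↦ BD
    B ↦ CD
    C ↦ AA
    D ↦ A

A->BD, B->CD, C->AA, D->A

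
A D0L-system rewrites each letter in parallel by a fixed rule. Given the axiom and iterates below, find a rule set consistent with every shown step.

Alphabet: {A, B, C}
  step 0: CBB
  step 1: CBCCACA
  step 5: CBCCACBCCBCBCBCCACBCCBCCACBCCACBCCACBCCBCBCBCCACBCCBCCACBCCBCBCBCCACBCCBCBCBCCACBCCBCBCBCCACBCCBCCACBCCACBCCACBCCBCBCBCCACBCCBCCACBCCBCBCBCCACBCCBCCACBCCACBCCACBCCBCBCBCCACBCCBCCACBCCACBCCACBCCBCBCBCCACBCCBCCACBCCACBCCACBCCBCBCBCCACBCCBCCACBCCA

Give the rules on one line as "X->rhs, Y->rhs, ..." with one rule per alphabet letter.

  step 0 ⇒ step 1: CBB ⇒ CBC·CA·CA
    B ↦ CA
    C ↦ CBC
    A ↦ B  (constrained at step 1)

A->B, B->CA, C->CBC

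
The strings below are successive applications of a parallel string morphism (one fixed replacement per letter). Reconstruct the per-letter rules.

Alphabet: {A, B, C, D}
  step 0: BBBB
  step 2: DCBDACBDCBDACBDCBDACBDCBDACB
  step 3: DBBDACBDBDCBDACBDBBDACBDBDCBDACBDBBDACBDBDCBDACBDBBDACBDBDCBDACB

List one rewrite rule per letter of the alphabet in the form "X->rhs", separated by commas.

A->DC, B->ACB, C->BD, D->DB

  step 2 ⇒ step 3: DCBDACBDCBDACBDCBDACBDCBDACB ⇒ DB·BD·ACB·DB·DC·BD·ACB·DB·BD·ACB·DB·DC·BD·ACB·DB·BD·ACB·DB·DC·BD·ACB·DB·BD·ACB·DB·DC·BD·ACB
    A ↦ DC
    B ↦ ACB
    C ↦ BD
    D ↦ DB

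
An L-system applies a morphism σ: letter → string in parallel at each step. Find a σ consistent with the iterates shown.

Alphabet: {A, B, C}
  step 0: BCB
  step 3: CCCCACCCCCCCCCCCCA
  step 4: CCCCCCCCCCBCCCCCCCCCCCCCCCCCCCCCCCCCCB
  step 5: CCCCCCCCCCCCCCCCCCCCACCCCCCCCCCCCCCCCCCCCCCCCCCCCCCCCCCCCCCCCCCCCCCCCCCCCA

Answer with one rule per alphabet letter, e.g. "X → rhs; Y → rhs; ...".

  step 4 ⇒ step 5: CCCCCCCCCCBCCCCCCCCCCCCCCCCCCCCCCCCCCB ⇒ CC·CC·CC·CC·CC·CC·CC·CC·CC·CC·A·CC·CC·CC·CC·CC·CC·CC·CC·CC·CC·CC·CC·CC·CC·CC·CC·CC·CC·CC·CC·CC·CC·CC·CC·CC·CC·A
    B ↦ A
    C ↦ CC
  step 3 ⇒ step 4: CCCCACCCCCCCCCCCCA ⇒ CC·CC·CC·CC·CCB·CC·CC·CC·CC·CC·CC·CC·CC·CC·CC·CC·CC·CCB
    A ↦ CCB

A->CCB, B->A, C->CC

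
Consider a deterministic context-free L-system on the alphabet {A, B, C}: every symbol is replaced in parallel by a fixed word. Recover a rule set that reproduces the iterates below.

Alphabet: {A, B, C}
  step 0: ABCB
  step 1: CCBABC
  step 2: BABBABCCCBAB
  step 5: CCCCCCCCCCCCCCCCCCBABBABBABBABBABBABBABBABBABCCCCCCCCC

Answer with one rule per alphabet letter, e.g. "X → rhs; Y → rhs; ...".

  step 1 ⇒ step 2: CCBABC ⇒ BAB·BAB·C·C·C·BAB
    A ↦ C
    B ↦ C
    C ↦ BAB

A->C, B->C, C->BAB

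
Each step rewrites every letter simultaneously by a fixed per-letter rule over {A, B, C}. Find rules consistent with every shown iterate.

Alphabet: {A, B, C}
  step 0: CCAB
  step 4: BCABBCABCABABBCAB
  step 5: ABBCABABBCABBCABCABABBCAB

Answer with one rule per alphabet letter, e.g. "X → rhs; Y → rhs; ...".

  step 4 ⇒ step 5: BCABBCABCABABBCAB ⇒ AB·B·C·AB·AB·B·C·AB·B·C·AB·C·AB·AB·B·C·AB
    A ↦ C
    B ↦ AB
    C ↦ B

A->C, B->AB, C->B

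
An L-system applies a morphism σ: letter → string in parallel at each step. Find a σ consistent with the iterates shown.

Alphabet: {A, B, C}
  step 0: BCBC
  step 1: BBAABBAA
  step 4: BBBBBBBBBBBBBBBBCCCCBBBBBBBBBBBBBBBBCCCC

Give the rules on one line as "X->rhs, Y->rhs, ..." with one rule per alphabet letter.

  step 0 ⇒ step 1: BCBC ⇒ BB·AA·BB·AA
    B ↦ BB
    C ↦ AA
    A ↦ C  (constrained at step 1)

A->C, B->BB, C->AA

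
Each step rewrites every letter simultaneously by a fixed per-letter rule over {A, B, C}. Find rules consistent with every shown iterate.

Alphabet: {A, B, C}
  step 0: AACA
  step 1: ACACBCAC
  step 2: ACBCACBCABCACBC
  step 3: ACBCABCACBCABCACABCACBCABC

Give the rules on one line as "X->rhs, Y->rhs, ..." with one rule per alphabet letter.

A->AC, B->A, C->BC

  step 2 ⇒ step 3: ACBCACBCABCACBC ⇒ AC·BC·A·BC·AC·BC·A·BC·AC·A·BC·AC·BC·A·BC
    A ↦ AC
    B ↦ A
    C ↦ BC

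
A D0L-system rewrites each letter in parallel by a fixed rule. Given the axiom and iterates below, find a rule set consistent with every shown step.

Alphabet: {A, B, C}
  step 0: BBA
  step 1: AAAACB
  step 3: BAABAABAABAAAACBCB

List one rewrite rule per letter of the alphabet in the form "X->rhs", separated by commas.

  step 0 ⇒ step 1: BBA ⇒ AA·AA·CB
    A ↦ CB
    B ↦ AA
    C ↦ B  (constrained at step 1)

A->CB, B->AA, C->B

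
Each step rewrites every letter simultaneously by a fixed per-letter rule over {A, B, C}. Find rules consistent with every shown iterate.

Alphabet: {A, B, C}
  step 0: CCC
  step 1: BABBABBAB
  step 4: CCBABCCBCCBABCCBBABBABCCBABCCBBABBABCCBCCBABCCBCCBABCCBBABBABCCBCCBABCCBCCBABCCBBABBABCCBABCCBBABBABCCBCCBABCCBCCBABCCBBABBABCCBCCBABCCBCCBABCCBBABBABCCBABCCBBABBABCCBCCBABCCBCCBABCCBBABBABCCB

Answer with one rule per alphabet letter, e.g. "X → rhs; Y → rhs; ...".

  step 0 ⇒ step 1: CCC ⇒ BAB·BAB·BAB
    C ↦ BAB
    A ↦ AB  (constrained at step 1)
    B ↦ CCB  (constrained at step 1)

A->AB, B->CCB, C->BAB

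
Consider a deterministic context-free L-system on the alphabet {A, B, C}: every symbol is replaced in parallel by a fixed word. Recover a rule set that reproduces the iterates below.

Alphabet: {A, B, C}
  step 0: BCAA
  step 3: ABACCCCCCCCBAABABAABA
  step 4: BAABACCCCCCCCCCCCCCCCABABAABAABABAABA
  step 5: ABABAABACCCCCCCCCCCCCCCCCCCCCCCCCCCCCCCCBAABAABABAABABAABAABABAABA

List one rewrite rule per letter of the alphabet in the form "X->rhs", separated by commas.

A->BA, B->A, C->CC

  step 4 ⇒ step 5: BAABACCCCCCCCCCCCCCCCABABAABAABABAABA ⇒ A·BA·BA·A·BA·CC·CC·CC·CC·CC·CC·CC·CC·CC·CC·CC·CC·CC·CC·CC·CC·BA·A·BA·A·BA·BA·A·BA·BA·A·BA·A·BA·BA·A·BA
    A ↦ BA
    B ↦ A
    C ↦ CC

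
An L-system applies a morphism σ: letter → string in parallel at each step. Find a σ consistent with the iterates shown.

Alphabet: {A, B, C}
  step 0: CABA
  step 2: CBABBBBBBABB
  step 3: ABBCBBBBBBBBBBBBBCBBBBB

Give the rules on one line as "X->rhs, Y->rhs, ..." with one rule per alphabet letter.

A->CB, B->BB, C->A

  step 2 ⇒ step 3: CBABBBBBBABB ⇒ A·BB·CB·BB·BB·BB·BB·BB·BB·CB·BB·BB
    A ↦ CB
    B ↦ BB
    C ↦ A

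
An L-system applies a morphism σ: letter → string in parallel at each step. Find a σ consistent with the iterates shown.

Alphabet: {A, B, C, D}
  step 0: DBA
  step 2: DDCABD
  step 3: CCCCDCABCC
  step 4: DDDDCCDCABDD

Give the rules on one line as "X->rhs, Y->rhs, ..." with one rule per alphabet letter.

  step 3 ⇒ step 4: CCCCDCABCC ⇒ D·D·D·D·CC·D·C·AB·D·D
    A ↦ C
    B ↦ AB
    C ↦ D
    D ↦ CC

A->C, B->AB, C->D, D->CC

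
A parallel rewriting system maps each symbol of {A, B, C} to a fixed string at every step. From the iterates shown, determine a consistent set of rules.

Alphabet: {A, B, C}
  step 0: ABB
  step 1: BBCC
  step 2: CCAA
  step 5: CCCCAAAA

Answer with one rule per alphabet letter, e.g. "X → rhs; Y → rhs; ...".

  step 1 ⇒ step 2: BBCC ⇒ C·C·A·A
    B ↦ C
    C ↦ A
  step 0 ⇒ step 1: ABB ⇒ BB·C·C
    A ↦ BB

A->BB, B->C, C->A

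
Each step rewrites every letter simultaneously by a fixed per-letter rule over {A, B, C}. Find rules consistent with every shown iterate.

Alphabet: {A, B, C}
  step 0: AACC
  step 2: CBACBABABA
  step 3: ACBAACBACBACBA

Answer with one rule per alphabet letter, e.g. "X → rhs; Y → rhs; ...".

A->BA, B->C, C->A

  step 2 ⇒ step 3: CBACBABABA ⇒ A·C·BA·A·C·BA·C·BA·C·BA
    A ↦ BA
    B ↦ C
    C ↦ A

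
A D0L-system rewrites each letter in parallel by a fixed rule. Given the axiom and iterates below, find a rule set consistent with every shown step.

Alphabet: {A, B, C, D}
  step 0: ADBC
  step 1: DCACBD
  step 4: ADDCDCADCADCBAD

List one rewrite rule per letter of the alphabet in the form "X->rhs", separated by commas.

  step 0 ⇒ step 1: ADBC ⇒ DC·A·CB·D
    A ↦ DC
    B ↦ CB
    C ↦ D
    D ↦ A

A->DC, B->CB, C->D, D->A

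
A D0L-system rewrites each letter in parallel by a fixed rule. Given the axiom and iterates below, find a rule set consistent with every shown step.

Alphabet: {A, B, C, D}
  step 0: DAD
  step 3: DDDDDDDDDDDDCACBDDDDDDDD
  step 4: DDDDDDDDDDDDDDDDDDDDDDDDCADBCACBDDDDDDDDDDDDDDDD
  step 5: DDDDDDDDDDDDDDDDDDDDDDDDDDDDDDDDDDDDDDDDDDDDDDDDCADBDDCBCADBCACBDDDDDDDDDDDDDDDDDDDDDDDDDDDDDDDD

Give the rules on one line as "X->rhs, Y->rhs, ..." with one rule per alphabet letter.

  step 4 ⇒ step 5: DDDDDDDDDDDDDDDDDDDDDDDDCADBCACBDDDDDDDDDDDDDDDD ⇒ DD·DD·DD·DD·DD·DD·DD·DD·DD·DD·DD·DD·DD·DD·DD·DD·DD·DD·DD·DD·DD·DD·DD·DD·CA·DB·DD·CB·CA·DB·CA·CB·DD·DD·DD·DD·DD·DD·DD·DD·DD·DD·DD·DD·DD·DD·DD·DD
    A ↦ DB
    B ↦ CB
    C ↦ CA
    D ↦ DD

A->DB, B->CB, C->CA, D->DD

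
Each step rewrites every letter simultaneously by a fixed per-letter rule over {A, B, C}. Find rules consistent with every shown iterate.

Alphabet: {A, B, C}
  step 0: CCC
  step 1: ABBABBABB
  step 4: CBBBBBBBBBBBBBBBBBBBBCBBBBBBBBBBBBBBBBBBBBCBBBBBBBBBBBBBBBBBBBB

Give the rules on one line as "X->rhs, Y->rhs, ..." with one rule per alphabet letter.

  step 0 ⇒ step 1: CCC ⇒ ABB·ABB·ABB
    C ↦ ABB
    A ↦ C  (constrained at step 1)
    B ↦ BB  (constrained at step 1)

A->C, B->BB, C->ABB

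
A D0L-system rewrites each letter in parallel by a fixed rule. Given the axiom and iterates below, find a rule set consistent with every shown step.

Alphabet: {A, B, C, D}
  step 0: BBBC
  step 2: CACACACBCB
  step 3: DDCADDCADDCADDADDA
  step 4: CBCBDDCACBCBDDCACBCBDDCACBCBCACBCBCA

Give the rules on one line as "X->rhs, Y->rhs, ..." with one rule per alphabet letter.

  step 3 ⇒ step 4: DDCADDCADDCADDADDA ⇒ CB·CB·DD·CA·CB·CB·DD·CA·CB·CB·DD·CA·CB·CB·CA·CB·CB·CA
    A ↦ CA
    C ↦ DD
    D ↦ CB
  step 2 ⇒ step 3: CACACACBCB ⇒ DD·CA·DD·CA·DD·CA·DD·A·DD·A
    B ↦ A

A->CA, B->A, C->DD, D->CB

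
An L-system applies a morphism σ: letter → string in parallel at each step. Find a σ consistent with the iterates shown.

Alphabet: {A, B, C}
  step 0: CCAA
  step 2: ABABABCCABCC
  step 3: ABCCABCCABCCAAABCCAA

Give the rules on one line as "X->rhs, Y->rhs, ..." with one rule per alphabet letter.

  step 2 ⇒ step 3: ABABABCCABCC ⇒ AB·CC·AB·CC·AB·CC·A·A·AB·CC·A·A
    A ↦ AB
    B ↦ CC
    C ↦ A

A->AB, B->CC, C->A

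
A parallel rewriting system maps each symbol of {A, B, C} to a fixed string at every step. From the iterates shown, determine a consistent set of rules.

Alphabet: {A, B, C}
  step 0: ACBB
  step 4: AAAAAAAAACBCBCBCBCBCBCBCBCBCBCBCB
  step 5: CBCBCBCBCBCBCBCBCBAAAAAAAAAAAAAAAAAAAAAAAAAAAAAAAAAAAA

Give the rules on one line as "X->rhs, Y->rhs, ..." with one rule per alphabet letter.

  step 4 ⇒ step 5: AAAAAAAAACBCBCBCBCBCBCBCBCBCBCBCB ⇒ CB·CB·CB·CB·CB·CB·CB·CB·CB·AA·A·AA·A·AA·A·AA·A·AA·A·AA·A·AA·A·AA·A·AA·A·AA·A·AA·A·AA·A
    A ↦ CB
    B ↦ A
    C ↦ AA

A->CB, B->A, C->AA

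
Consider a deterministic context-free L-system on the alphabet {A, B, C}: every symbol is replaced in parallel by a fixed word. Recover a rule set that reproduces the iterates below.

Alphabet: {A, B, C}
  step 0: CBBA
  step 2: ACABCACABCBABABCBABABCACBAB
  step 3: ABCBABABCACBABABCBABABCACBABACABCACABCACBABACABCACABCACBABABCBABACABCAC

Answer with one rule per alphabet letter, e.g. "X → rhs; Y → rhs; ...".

A->ABC, B->AC, C->BAB

  step 2 ⇒ step 3: ACABCACABCBABABCBABABCACBAB ⇒ ABC·BAB·ABC·AC·BAB·ABC·BAB·ABC·AC·BAB·AC·ABC·AC·ABC·AC·BAB·AC·ABC·AC·ABC·AC·BAB·ABC·BAB·AC·ABC·AC
    A ↦ ABC
    B ↦ AC
    C ↦ BAB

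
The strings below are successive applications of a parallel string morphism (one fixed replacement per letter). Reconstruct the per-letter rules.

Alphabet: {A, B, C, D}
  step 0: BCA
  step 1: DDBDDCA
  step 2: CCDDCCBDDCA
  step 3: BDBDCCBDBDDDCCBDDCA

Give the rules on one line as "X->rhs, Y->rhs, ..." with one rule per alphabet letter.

A->DCA, B->DD, C->BD, D->C

  step 2 ⇒ step 3: CCDDCCBDDCA ⇒ BD·BD·C·C·BD·BD·DD·C·C·BD·DCA
    A ↦ DCA
    B ↦ DD
    C ↦ BD
    D ↦ C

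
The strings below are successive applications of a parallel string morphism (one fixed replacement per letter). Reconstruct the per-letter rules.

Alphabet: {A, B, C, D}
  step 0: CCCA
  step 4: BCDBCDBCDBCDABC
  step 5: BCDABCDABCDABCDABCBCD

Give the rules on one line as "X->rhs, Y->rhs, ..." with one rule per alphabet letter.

  step 4 ⇒ step 5: BCDBCDBCDBCDABC ⇒ BC·D·A·BC·D·A·BC·D·A·BC·D·A·BC·BC·D
    A ↦ BC
    B ↦ BC
    C ↦ D
    D ↦ A

A->BC, B->BC, C->D, D->A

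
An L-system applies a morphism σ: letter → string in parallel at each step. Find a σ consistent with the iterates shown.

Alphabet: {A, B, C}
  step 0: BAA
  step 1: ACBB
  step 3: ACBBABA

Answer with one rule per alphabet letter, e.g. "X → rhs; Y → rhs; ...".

  step 0 ⇒ step 1: BAA ⇒ AC·B·B
    A ↦ B
    B ↦ AC
    C ↦ A  (constrained at step 1)

A->B, B->AC, C->A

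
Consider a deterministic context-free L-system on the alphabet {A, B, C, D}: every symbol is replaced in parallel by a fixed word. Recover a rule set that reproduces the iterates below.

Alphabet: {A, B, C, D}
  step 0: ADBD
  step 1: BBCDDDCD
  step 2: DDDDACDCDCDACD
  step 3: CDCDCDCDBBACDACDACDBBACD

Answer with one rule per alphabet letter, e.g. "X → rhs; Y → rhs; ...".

  step 2 ⇒ step 3: DDDDACDCDCDACD ⇒ CD·CD·CD·CD·BB·A·CD·A·CD·A·CD·BB·A·CD
    A ↦ BB
    C ↦ A
    D ↦ CD
  step 0 ⇒ step 1: ADBD ⇒ BB·CD·DD·CD
    B ↦ DD

A->BB, B->DD, C->A, D->CD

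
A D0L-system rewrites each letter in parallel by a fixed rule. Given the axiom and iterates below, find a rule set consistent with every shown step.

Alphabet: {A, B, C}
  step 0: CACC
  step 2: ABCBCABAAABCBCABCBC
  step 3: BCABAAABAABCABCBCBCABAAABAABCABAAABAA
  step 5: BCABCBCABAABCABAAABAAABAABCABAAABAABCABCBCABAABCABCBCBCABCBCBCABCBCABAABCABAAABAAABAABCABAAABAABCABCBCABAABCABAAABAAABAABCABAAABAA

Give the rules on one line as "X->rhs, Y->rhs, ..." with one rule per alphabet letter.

  step 2 ⇒ step 3: ABCBCABAAABCBCABCBC ⇒ BC·A·BAA·A·BAA·BC·A·BC·BC·BC·A·BAA·A·BAA·BC·A·BAA·A·BAA
    A ↦ BC
    B ↦ A
    C ↦ BAA

A->BC, B->A, C->BAA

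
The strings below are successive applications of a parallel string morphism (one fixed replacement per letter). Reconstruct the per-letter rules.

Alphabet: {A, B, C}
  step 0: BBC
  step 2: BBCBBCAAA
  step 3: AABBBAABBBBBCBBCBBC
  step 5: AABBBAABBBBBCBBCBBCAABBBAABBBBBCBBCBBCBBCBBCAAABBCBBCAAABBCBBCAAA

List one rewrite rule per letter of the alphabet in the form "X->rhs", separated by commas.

A->BBC, B->A, C->BBB

  step 2 ⇒ step 3: BBCBBCAAA ⇒ A·A·BBB·A·A·BBB·BBC·BBC·BBC
    A ↦ BBC
    B ↦ A
    C ↦ BBB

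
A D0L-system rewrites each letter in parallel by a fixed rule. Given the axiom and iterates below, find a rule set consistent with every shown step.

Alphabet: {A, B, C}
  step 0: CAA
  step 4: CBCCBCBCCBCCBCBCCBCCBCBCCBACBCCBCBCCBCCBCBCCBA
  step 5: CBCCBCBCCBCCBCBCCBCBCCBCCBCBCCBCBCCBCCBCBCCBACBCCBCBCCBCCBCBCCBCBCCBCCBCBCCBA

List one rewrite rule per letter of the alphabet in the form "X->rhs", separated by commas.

A->CBA, B->C, C->CB

  step 4 ⇒ step 5: CBCCBCBCCBCCBCBCCBCCBCBCCBACBCCBCBCCBCCBCBCCBA ⇒ CB·C·CB·CB·C·CB·C·CB·CB·C·CB·CB·C·CB·C·CB·CB·C·CB·CB·C·CB·C·CB·CB·C·CBA·CB·C·CB·CB·C·CB·C·CB·CB·C·CB·CB·C·CB·C·CB·CB·C·CBA
    A ↦ CBA
    B ↦ C
    C ↦ CB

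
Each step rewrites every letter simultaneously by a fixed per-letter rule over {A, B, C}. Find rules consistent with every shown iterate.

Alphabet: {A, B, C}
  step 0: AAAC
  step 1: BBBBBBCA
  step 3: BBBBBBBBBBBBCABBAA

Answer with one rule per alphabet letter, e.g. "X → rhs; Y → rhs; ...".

A->BB, B->A, C->CA

  step 0 ⇒ step 1: AAAC ⇒ BB·BB·BB·CA
    A ↦ BB
    C ↦ CA
    B ↦ A  (constrained at step 1)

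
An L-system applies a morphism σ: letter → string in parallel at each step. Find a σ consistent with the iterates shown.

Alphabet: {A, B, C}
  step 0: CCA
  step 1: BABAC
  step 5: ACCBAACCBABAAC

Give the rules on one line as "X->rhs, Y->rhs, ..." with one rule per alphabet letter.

  step 0 ⇒ step 1: CCA ⇒ BA·BA·C
    A ↦ C
    C ↦ BA
    B ↦ A  (constrained at step 1)

A->C, B->A, C->BA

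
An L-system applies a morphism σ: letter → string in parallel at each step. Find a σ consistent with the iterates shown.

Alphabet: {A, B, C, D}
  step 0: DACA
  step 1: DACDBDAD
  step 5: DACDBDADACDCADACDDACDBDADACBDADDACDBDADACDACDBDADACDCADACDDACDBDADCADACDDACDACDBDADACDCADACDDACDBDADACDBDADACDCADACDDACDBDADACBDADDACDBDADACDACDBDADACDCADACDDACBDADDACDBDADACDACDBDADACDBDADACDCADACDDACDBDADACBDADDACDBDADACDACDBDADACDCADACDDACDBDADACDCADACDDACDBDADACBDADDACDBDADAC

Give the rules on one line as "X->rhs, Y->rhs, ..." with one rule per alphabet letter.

  step 0 ⇒ step 1: DACA ⇒ DAC·D·BDA·D
    A ↦ D
    C ↦ BDA
    D ↦ DAC
    B ↦ DCA  (constrained at step 1)

A->D, B->DCA, C->BDA, D->DAC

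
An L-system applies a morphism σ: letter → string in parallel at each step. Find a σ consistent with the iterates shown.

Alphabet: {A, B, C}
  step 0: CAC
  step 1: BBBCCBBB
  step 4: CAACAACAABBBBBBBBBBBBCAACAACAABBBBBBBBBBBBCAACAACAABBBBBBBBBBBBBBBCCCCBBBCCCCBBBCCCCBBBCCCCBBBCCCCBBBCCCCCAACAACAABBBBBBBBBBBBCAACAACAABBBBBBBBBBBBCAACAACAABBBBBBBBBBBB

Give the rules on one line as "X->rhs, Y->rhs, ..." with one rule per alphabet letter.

  step 0 ⇒ step 1: CAC ⇒ BBB·CC·BBB
    A ↦ CC
    C ↦ BBB
    B ↦ CAA  (constrained at step 1)

A->CC, B->CAA, C->BBB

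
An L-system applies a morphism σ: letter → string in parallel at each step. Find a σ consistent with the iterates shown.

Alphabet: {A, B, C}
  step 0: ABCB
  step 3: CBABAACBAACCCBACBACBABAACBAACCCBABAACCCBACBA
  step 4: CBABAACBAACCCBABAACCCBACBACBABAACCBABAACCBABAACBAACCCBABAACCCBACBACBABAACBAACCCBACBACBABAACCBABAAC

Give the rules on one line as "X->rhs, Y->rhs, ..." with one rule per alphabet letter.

  step 3 ⇒ step 4: CBABAACBAACCCBACBACBABAACBAACCCBABAACCCBACBA ⇒ CBA·BAA·C·BAA·C·C·CBA·BAA·C·C·CBA·CBA·CBA·BAA·C·CBA·BAA·C·CBA·BAA·C·BAA·C·C·CBA·BAA·C·C·CBA·CBA·CBA·BAA·C·BAA·C·C·CBA·CBA·CBA·BAA·C·CBA·BAA·C
    A ↦ C
    B ↦ BAA
    C ↦ CBA

A->C, B->BAA, C->CBA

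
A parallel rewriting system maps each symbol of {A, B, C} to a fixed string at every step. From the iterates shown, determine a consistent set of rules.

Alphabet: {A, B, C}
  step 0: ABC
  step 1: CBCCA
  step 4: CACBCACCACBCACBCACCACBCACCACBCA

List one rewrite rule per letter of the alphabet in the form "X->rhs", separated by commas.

A->CB, B->C, C->CA

  step 0 ⇒ step 1: ABC ⇒ CB·C·CA
    A ↦ CB
    B ↦ C
    C ↦ CA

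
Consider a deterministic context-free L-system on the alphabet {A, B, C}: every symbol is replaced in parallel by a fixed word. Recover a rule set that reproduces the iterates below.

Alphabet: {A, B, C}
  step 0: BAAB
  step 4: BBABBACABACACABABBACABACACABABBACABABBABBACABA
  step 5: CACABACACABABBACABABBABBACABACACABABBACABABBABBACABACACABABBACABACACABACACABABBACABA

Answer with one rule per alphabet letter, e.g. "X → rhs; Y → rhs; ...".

A->BA, B->CA, C->B

  step 4 ⇒ step 5: BBABBACABACACABABBACABACACABABBACABABBABBACABA ⇒ CA·CA·BA·CA·CA·BA·B·BA·CA·BA·B·BA·B·BA·CA·BA·CA·CA·BA·B·BA·CA·BA·B·BA·B·BA·CA·BA·CA·CA·BA·B·BA·CA·BA·CA·CA·BA·CA·CA·BA·B·BA·CA·BA
    A ↦ BA
    B ↦ CA
    C ↦ B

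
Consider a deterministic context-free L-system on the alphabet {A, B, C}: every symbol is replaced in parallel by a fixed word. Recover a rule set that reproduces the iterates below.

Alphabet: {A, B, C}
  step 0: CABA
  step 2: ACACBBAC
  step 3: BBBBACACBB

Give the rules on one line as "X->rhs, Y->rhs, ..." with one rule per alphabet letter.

  step 2 ⇒ step 3: ACACBBAC ⇒ B·B·B·B·AC·AC·B·B
    A ↦ B
    B ↦ AC
    C ↦ B

A->B, B->AC, C->B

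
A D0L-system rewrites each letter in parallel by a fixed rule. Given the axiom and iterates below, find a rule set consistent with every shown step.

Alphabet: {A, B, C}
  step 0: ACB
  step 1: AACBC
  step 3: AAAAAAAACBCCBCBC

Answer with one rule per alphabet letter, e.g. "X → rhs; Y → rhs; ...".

  step 0 ⇒ step 1: ACB ⇒ AA·CB·C
    A ↦ AA
    B ↦ C
    C ↦ CB

A->AA, B->C, C->CB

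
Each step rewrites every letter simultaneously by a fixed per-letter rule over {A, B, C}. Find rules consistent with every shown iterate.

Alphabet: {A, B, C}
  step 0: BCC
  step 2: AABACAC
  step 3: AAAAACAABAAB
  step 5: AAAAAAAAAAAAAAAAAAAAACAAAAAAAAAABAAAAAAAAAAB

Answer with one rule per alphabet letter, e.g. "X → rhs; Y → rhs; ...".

  step 2 ⇒ step 3: AABACAC ⇒ AA·AA·AC·AA·B·AA·B
    A ↦ AA
    B ↦ AC
    C ↦ B

A->AA, B->AC, C->B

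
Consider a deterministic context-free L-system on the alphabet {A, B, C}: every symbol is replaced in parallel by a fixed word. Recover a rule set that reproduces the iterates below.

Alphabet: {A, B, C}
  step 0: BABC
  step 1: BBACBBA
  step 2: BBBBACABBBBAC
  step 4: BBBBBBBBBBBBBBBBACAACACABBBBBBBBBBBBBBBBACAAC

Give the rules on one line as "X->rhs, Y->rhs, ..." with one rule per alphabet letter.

A->AC, B->BB, C->A

  step 1 ⇒ step 2: BBACBBA ⇒ BB·BB·AC·A·BB·BB·AC
    A ↦ AC
    B ↦ BB
    C ↦ A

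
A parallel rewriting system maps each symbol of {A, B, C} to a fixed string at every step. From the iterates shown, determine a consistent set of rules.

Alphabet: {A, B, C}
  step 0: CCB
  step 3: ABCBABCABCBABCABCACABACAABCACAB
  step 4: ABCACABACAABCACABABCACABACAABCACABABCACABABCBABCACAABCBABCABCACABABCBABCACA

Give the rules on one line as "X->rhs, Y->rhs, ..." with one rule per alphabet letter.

A->ABC, B->ACA, C->B

  step 3 ⇒ step 4: ABCBABCABCBABCABCACABACAABCACAB ⇒ ABC·ACA·B·ACA·ABC·ACA·B·ABC·ACA·B·ACA·ABC·ACA·B·ABC·ACA·B·ABC·B·ABC·ACA·ABC·B·ABC·ABC·ACA·B·ABC·B·ABC·ACA
    A ↦ ABC
    B ↦ ACA
    C ↦ B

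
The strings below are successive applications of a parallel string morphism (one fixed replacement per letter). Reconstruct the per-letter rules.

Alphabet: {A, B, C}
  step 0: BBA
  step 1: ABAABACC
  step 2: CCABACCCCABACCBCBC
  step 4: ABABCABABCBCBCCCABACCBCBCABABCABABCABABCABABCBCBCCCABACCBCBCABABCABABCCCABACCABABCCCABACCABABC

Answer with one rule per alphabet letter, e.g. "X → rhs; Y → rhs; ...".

A->CC, B->ABA, C->BC

  step 1 ⇒ step 2: ABAABACC ⇒ CC·ABA·CC·CC·ABA·CC·BC·BC
    A ↦ CC
    B ↦ ABA
    C ↦ BC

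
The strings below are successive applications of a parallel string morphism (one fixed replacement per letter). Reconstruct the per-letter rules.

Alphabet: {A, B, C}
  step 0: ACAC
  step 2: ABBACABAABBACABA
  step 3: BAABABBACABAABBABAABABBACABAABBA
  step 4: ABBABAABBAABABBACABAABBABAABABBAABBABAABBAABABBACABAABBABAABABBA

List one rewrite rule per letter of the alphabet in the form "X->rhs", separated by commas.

A->BA, B->AB, C->CA

  step 3 ⇒ step 4: BAABABBACABAABBABAABABBACABAABBA ⇒ AB·BA·BA·AB·BA·AB·AB·BA·CA·BA·AB·BA·BA·AB·AB·BA·AB·BA·BA·AB·BA·AB·AB·BA·CA·BA·AB·BA·BA·AB·AB·BA
    A ↦ BA
    B ↦ AB
    C ↦ CA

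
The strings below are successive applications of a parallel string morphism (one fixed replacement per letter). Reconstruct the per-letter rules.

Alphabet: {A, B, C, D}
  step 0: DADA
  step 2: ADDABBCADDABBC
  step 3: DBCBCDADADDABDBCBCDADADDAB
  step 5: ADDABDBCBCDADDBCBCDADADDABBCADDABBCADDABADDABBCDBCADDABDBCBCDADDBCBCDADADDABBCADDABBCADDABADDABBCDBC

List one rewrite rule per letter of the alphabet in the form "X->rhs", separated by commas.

A->D, B->AD, C->DAB, D->BC

  step 2 ⇒ step 3: ADDABBCADDABBC ⇒ D·BC·BC·D·AD·AD·DAB·D·BC·BC·D·AD·AD·DAB
    A ↦ D
    B ↦ AD
    C ↦ DAB
    D ↦ BC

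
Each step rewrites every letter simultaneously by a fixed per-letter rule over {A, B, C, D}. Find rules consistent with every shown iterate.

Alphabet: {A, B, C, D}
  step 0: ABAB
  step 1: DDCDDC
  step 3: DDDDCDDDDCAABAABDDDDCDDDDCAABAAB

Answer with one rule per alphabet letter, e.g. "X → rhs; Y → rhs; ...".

  step 0 ⇒ step 1: ABAB ⇒ DD·C·DD·C
    A ↦ DD
    B ↦ C
    C ↦ DD  (constrained at step 1)
    D ↦ AAB  (constrained at step 1)

A->DD, B->C, C->DD, D->AAB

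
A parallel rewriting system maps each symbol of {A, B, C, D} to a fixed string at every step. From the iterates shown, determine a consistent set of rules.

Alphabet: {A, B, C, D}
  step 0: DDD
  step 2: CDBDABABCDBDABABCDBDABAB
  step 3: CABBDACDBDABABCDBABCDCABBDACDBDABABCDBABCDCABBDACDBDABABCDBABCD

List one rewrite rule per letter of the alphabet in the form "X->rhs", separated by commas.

A->BAB, B->CD, C->CAB, D->BDA

  step 2 ⇒ step 3: CDBDABABCDBDABABCDBDABAB ⇒ CAB·BDA·CD·BDA·BAB·CD·BAB·CD·CAB·BDA·CD·BDA·BAB·CD·BAB·CD·CAB·BDA·CD·BDA·BAB·CD·BAB·CD
    A ↦ BAB
    B ↦ CD
    C ↦ CAB
    D ↦ BDA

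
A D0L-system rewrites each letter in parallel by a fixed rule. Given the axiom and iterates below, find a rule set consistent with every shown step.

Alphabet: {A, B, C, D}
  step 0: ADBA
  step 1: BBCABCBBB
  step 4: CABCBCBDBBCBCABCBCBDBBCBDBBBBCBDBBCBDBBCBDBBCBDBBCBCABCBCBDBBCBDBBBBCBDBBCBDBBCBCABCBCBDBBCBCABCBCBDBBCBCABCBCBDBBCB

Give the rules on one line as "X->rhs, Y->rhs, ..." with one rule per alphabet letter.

A->BB, B->CB, C->DBB, D->CAB

  step 0 ⇒ step 1: ADBA ⇒ BB·CAB·CB·BB
    A ↦ BB
    B ↦ CB
    D ↦ CAB
    C ↦ DBB  (constrained at step 1)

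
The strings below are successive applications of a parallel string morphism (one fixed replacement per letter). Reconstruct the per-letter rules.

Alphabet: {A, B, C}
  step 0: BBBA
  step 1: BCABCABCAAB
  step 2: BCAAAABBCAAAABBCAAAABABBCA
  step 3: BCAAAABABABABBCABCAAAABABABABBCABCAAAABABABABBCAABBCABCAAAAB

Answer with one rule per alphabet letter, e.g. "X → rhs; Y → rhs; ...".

A->AB, B->BCA, C->AA

  step 2 ⇒ step 3: BCAAAABBCAAAABBCAAAABABBCA ⇒ BCA·AA·AB·AB·AB·AB·BCA·BCA·AA·AB·AB·AB·AB·BCA·BCA·AA·AB·AB·AB·AB·BCA·AB·BCA·BCA·AA·AB
    A ↦ AB
    B ↦ BCA
    C ↦ AA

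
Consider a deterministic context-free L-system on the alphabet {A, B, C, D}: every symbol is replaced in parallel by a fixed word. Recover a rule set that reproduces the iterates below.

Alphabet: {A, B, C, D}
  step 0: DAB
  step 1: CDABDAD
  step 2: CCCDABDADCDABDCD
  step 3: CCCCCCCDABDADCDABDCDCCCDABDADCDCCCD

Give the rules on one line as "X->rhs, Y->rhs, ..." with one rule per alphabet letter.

A->ABD, B->AD, C->CC, D->CD

  step 2 ⇒ step 3: CCCDABDADCDABDCD ⇒ CC·CC·CC·CD·ABD·AD·CD·ABD·CD·CC·CD·ABD·AD·CD·CC·CD
    A ↦ ABD
    B ↦ AD
    C ↦ CC
    D ↦ CD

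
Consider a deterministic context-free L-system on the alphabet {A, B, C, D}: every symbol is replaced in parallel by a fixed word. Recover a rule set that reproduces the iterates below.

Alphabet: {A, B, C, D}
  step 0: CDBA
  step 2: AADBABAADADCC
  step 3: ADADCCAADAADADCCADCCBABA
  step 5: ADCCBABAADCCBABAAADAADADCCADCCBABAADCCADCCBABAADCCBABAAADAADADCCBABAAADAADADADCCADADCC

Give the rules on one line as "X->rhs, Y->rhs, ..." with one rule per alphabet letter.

  step 2 ⇒ step 3: AADBABAADADCC ⇒ AD·AD·CC·A·AD·A·AD·AD·CC·AD·CC·BA·BA
    A ↦ AD
    B ↦ A
    C ↦ BA
    D ↦ CC

A->AD, B->A, C->BA, D->CC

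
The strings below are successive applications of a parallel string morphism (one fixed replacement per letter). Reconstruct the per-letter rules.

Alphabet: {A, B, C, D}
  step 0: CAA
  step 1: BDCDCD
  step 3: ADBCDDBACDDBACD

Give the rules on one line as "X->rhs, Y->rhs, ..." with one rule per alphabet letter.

  step 0 ⇒ step 1: CAA ⇒ BD·CD·CD
    A ↦ CD
    C ↦ BD
    B ↦ DB  (constrained at step 1)
    D ↦ A  (constrained at step 1)

A->CD, B->DB, C->BD, D->A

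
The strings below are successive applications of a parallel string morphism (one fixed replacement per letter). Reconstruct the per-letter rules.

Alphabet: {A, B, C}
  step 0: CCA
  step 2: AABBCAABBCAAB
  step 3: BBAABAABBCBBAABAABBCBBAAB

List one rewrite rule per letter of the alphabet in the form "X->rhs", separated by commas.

  step 2 ⇒ step 3: AABBCAABBCAAB ⇒ B·B·AAB·AAB·BC·B·B·AAB·AAB·BC·B·B·AAB
    A ↦ B
    B ↦ AAB
    C ↦ BC

A->B, B->AAB, C->BC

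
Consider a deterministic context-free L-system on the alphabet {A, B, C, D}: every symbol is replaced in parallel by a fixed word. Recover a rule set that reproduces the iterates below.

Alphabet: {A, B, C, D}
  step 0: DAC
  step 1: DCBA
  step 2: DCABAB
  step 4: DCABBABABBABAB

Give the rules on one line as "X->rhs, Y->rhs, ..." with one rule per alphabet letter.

  step 1 ⇒ step 2: DCBA ⇒ DC·A·BA·B
    A ↦ B
    B ↦ BA
    C ↦ A
    D ↦ DC

A->B, B->BA, C->A, D->DC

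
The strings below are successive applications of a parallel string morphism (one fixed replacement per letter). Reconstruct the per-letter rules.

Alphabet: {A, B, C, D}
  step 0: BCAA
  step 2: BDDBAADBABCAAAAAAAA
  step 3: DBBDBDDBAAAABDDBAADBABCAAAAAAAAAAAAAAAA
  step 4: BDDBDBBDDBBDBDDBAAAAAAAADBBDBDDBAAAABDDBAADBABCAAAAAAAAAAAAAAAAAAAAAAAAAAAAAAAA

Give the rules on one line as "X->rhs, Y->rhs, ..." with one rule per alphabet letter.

A->AA, B->DB, C->ABC, D->BD

  step 3 ⇒ step 4: DBBDBDDBAAAABDDBAADBABCAAAAAAAAAAAAAAAA ⇒ BD·DB·DB·BD·DB·BD·BD·DB·AA·AA·AA·AA·DB·BD·BD·DB·AA·AA·BD·DB·AA·DB·ABC·AA·AA·AA·AA·AA·AA·AA·AA·AA·AA·AA·AA·AA·AA·AA·AA
    A ↦ AA
    B ↦ DB
    C ↦ ABC
    D ↦ BD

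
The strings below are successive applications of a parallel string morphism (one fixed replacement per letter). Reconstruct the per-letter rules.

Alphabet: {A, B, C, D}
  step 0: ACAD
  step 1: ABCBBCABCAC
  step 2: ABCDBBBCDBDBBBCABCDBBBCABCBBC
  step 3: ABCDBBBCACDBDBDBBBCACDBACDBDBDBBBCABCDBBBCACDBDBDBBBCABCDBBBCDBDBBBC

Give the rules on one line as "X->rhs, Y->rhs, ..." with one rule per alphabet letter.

A->ABC, B->DB, C->BBC, D->AC

  step 2 ⇒ step 3: ABCDBBBCDBDBBBCABCDBBBCABCBBC ⇒ ABC·DB·BBC·AC·DB·DB·DB·BBC·AC·DB·AC·DB·DB·DB·BBC·ABC·DB·BBC·AC·DB·DB·DB·BBC·ABC·DB·BBC·DB·DB·BBC
    A ↦ ABC
    B ↦ DB
    C ↦ BBC
    D ↦ AC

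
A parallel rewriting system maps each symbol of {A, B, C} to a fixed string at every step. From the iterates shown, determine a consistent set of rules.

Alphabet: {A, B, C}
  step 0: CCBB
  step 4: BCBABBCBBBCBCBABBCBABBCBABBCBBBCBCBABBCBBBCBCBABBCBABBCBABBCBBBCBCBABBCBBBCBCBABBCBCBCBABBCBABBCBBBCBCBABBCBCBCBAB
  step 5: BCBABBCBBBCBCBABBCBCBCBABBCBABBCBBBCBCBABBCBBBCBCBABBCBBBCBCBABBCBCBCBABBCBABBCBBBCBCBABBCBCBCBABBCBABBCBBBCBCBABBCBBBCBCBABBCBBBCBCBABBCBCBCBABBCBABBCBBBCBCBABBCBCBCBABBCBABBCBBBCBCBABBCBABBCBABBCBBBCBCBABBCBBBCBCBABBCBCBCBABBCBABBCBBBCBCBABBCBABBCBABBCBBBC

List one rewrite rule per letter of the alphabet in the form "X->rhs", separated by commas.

A->BB, B->BC, C->BAB

  step 4 ⇒ step 5: BCBABBCBBBCBCBABBCBABBCBABBCBBBCBCBABBCBBBCBCBABBCBABBCBABBCBBBCBCBABBCBBBCBCBABBCBCBCBABBCBABBCBBBCBCBABBCBCBCBAB ⇒ BC·BAB·BC·BB·BC·BC·BAB·BC·BC·BC·BAB·BC·BAB·BC·BB·BC·BC·BAB·BC·BB·BC·BC·BAB·BC·BB·BC·BC·BAB·BC·BC·BC·BAB·BC·BAB·BC·BB·BC·BC·BAB·BC·BC·BC·BAB·BC·BAB·BC·BB·BC·BC·BAB·BC·BB·BC·BC·BAB·BC·BB·BC·BC·BAB·BC·BC·BC·BAB·BC·BAB·BC·BB·BC·BC·BAB·BC·BC·BC·BAB·BC·BAB·BC·BB·BC·BC·BAB·BC·BAB·BC·BAB·BC·BB·BC·BC·BAB·BC·BB·BC·BC·BAB·BC·BC·BC·BAB·BC·BAB·BC·BB·BC·BC·BAB·BC·BAB·BC·BAB·BC·BB·BC
    A ↦ BB
    B ↦ BC
    C ↦ BAB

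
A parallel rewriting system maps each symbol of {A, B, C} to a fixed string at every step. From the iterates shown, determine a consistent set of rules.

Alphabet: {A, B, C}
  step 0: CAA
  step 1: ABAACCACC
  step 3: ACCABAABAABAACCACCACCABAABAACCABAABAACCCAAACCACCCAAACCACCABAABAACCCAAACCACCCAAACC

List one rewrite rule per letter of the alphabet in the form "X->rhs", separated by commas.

  step 0 ⇒ step 1: CAA ⇒ ABA·ACC·ACC
    A ↦ ACC
    C ↦ ABA
    B ↦ CAA  (constrained at step 1)

A->ACC, B->CAA, C->ABA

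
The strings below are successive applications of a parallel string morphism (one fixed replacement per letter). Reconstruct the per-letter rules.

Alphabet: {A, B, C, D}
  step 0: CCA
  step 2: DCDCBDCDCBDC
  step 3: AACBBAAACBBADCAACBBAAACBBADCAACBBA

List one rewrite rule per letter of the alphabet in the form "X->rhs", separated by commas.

A->B, B->DC, C->BBA, D->AAC

  step 2 ⇒ step 3: DCDCBDCDCBDC ⇒ AAC·BBA·AAC·BBA·DC·AAC·BBA·AAC·BBA·DC·AAC·BBA
    B ↦ DC
    C ↦ BBA
    D ↦ AAC
    A ↦ B  (constrained at step 0)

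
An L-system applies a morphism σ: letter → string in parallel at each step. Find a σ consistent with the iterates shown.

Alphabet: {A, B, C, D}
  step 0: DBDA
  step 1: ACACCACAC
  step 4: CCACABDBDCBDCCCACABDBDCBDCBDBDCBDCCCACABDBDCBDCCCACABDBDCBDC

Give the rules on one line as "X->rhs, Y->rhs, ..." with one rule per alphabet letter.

A->C, B->CC, C->BD, D->ACA

  step 0 ⇒ step 1: DBDA ⇒ ACA·CC·ACA·C
    A ↦ C
    B ↦ CC
    D ↦ ACA
    C ↦ BD  (constrained at step 1)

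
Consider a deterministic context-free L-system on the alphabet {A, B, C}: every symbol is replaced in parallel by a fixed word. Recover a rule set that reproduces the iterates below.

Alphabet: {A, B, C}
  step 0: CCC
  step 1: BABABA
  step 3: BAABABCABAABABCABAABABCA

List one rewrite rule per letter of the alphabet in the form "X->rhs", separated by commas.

A->AB, B->CA, C->BA

  step 0 ⇒ step 1: CCC ⇒ BA·BA·BA
    C ↦ BA
    A ↦ AB  (constrained at step 1)
    B ↦ CA  (constrained at step 1)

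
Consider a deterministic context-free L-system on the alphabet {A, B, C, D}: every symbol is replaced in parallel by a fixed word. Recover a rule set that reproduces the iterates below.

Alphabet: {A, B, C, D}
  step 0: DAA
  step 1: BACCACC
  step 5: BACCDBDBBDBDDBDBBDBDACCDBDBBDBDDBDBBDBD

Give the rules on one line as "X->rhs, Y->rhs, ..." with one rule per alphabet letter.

  step 0 ⇒ step 1: DAA ⇒ B·ACC·ACC
    A ↦ ACC
    D ↦ B
    B ↦ D  (constrained at step 1)
    C ↦ DB  (constrained at step 1)

A->ACC, B->D, C->DB, D->B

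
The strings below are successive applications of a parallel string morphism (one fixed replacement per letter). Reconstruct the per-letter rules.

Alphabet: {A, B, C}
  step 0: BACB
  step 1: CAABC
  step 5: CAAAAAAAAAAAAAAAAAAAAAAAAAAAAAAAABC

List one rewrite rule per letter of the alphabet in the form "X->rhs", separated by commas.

  step 0 ⇒ step 1: BACB ⇒ C·AA·B·C
    A ↦ AA
    B ↦ C
    C ↦ B

A->AA, B->C, C->B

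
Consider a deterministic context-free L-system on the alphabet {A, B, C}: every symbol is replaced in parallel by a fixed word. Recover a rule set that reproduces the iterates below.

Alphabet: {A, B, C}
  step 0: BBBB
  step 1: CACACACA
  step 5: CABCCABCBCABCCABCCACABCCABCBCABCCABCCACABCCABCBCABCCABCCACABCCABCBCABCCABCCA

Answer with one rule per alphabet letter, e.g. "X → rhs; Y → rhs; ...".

  step 0 ⇒ step 1: BBBB ⇒ CA·CA·CA·CA
    B ↦ CA
    A ↦ B  (constrained at step 1)
    C ↦ BC  (constrained at step 1)

A->B, B->CA, C->BC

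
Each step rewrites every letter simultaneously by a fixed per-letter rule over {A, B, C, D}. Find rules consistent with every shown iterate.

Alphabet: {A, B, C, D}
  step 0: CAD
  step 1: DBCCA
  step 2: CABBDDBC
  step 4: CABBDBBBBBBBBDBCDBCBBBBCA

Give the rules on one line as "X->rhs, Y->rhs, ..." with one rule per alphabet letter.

A->BC, B->BB, C->D, D->CA

  step 1 ⇒ step 2: DBCCA ⇒ CA·BB·D·D·BC
    A ↦ BC
    B ↦ BB
    C ↦ D
    D ↦ CA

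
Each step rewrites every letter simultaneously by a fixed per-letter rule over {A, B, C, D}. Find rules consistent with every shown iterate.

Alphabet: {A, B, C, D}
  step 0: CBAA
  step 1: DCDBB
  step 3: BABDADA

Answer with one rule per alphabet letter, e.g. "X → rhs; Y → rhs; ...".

A->B, B->CD, C->D, D->A

  step 0 ⇒ step 1: CBAA ⇒ D·CD·B·B
    A ↦ B
    B ↦ CD
    C ↦ D
    D ↦ A  (constrained at step 1)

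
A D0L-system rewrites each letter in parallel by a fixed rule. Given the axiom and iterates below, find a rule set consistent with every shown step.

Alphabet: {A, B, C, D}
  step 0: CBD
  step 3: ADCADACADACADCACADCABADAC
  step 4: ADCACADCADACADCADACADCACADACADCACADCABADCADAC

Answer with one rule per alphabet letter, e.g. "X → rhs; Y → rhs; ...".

A->AD, B->CAB, C->AC, D->C

  step 3 ⇒ step 4: ADCADACADACADCACADCABADAC ⇒ AD·C·AC·AD·C·AD·AC·AD·C·AD·AC·AD·C·AC·AD·AC·AD·C·AC·AD·CAB·AD·C·AD·AC
    A ↦ AD
    B ↦ CAB
    C ↦ AC
    D ↦ C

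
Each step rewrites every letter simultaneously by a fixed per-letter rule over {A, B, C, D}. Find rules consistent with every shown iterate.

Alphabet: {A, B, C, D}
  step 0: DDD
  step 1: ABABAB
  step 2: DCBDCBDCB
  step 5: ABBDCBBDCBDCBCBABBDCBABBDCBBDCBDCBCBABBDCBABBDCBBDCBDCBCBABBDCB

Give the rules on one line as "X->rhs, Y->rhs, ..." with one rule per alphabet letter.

  step 1 ⇒ step 2: ABABAB ⇒ D·CB·D·CB·D·CB
    A ↦ D
    B ↦ CB
    C ↦ BD  (constrained at step 2)
  step 0 ⇒ step 1: DDD ⇒ AB·AB·AB
    D ↦ AB

A->D, B->CB, C->BD, D->AB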